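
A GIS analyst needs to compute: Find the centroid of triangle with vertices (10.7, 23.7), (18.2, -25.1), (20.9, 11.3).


Centroid = ((x_A+x_B+x_C)/3, (y_A+y_B+y_C)/3)
= ((10.7+18.2+20.9)/3, (23.7+(-25.1)+11.3)/3)
= (16.6, 3.3)

(16.6, 3.3)


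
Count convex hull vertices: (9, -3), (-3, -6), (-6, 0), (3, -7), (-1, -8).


Convex hull vertices (CCW): (-6, 0), (-3, -6), (-1, -8), (3, -7), (9, -3)
Count = 5

5


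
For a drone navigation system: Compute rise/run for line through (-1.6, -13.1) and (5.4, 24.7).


slope = (y2-y1)/(x2-x1) = (24.7-(-13.1))/(5.4-(-1.6)) = 37.8/7 = 5.4

5.4


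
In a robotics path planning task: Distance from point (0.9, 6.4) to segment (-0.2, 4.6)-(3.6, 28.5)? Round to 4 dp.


Project P onto AB: t = 0.0806 (clamped to [0,1])
Closest point on segment: (0.1063, 6.5262)
Distance: 0.8037

0.8037


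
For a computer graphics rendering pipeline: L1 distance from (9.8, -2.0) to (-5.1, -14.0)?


|9.8-(-5.1)| + |(-2)-(-14)| = 14.9 + 12 = 26.9

26.9


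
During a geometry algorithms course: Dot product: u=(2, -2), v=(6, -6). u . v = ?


u . v = u_x*v_x + u_y*v_y = 2*6 + (-2)*(-6)
= 12 + 12 = 24

24


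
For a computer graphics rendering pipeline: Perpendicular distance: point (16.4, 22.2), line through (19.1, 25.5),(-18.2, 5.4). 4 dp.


|cross product| = 68.82
|line direction| = sqrt(1795.3) = 42.371
Distance = 68.82/sqrt(1795.3) = 1.6242

1.6242


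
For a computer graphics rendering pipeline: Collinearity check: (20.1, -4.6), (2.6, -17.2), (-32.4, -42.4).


Cross product: (2.6-20.1)*((-42.4)-(-4.6)) - ((-17.2)-(-4.6))*((-32.4)-20.1)
= 0

Yes, collinear


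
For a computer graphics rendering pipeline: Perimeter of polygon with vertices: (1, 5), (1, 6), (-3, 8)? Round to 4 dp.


Sides: (1, 5)->(1, 6): sqrt(1) = 1, (1, 6)->(-3, 8): sqrt(20) = 4.472136, (-3, 8)->(1, 5): sqrt(25) = 5
Sum = 10.472136
Perimeter = 10.4721

10.4721


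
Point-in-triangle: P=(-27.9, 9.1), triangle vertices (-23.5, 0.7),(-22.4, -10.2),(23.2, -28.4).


Cross products: AB x AP = -38.72, BC x BP = 779.98, CA x CP = -264.24
All same sign? no

No, outside


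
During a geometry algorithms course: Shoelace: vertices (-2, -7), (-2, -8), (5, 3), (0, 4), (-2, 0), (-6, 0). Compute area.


Shoelace sum: ((-2)*(-8) - (-2)*(-7)) + ((-2)*3 - 5*(-8)) + (5*4 - 0*3) + (0*0 - (-2)*4) + ((-2)*0 - (-6)*0) + ((-6)*(-7) - (-2)*0)
= 106
Area = |106|/2 = 53

53


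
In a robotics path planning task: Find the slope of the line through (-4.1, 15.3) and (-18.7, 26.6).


slope = (y2-y1)/(x2-x1) = (26.6-15.3)/((-18.7)-(-4.1)) = 11.3/(-14.6) = -0.774

-0.774


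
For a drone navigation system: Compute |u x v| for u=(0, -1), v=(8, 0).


|u x v| = |0*0 - (-1)*8|
= |0 - (-8)| = 8

8


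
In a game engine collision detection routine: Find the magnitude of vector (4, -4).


|u| = sqrt(4^2 + (-4)^2) = sqrt(32) = 5.6569

5.6569


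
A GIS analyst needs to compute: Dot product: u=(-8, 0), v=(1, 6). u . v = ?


u . v = u_x*v_x + u_y*v_y = (-8)*1 + 0*6
= (-8) + 0 = -8

-8


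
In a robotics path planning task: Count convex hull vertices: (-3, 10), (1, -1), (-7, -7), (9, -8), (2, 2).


Convex hull vertices (CCW): (-7, -7), (9, -8), (-3, 10)
Count = 3

3


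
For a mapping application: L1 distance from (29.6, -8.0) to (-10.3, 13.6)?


|29.6-(-10.3)| + |(-8)-13.6| = 39.9 + 21.6 = 61.5

61.5


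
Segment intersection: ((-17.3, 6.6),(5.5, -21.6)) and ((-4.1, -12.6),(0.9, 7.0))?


Cross products: d1=354.72, d2=-233.16, d3=-65.52, d4=522.36
d1*d2 < 0 and d3*d4 < 0? yes

Yes, they intersect


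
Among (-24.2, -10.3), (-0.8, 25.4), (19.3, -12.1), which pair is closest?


d(P0,P1) = 42.6855, d(P0,P2) = 43.5372, d(P1,P2) = 42.5472
Closest: P1 and P2

Closest pair: (-0.8, 25.4) and (19.3, -12.1), distance = 42.5472


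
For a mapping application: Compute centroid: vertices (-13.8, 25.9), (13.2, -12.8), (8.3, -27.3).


Centroid = ((x_A+x_B+x_C)/3, (y_A+y_B+y_C)/3)
= (((-13.8)+13.2+8.3)/3, (25.9+(-12.8)+(-27.3))/3)
= (2.5667, -4.7333)

(2.5667, -4.7333)


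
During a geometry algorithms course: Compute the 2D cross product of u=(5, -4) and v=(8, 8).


u x v = u_x*v_y - u_y*v_x = 5*8 - (-4)*8
= 40 - (-32) = 72

72


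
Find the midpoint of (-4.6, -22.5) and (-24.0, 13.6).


M = (((-4.6)+(-24))/2, ((-22.5)+13.6)/2)
= (-14.3, -4.45)

(-14.3, -4.45)


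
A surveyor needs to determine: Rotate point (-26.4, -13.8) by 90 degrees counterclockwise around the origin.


90° CCW: (x,y) -> (-y, x)
(-26.4,-13.8) -> (13.8, -26.4)

(13.8, -26.4)


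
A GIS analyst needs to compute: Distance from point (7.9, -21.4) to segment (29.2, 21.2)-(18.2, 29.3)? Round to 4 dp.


Project P onto AB: t = 0 (clamped to [0,1])
Closest point on segment: (29.2, 21.2)
Distance: 47.6282

47.6282


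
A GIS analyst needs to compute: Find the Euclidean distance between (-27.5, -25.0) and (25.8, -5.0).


dx=53.3, dy=20
d^2 = 53.3^2 + 20^2 = 3240.89
d = sqrt(3240.89) = 56.9288

56.9288


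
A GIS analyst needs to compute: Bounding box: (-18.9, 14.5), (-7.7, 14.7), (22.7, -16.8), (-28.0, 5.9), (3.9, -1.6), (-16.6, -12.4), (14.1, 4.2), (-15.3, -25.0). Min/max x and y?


x range: [-28, 22.7]
y range: [-25, 14.7]
Bounding box: (-28,-25) to (22.7,14.7)

(-28,-25) to (22.7,14.7)


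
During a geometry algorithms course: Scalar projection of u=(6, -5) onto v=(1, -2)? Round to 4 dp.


u.v = 16, |v| = sqrt(5) = 2.2361
Scalar projection = u.v / |v| = 16 / sqrt(5) = 7.1554

7.1554


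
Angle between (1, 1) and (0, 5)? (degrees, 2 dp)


u.v = 5, |u| = sqrt(2) = 1.4142, |v| = sqrt(25) = 5
cos(theta) = u.v/(|u||v|) = 5/sqrt(50) = 0.707107
theta = acos(0.707107) = 45 degrees

45 degrees


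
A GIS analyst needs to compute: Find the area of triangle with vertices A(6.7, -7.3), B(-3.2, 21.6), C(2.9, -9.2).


Area = |x_A(y_B-y_C) + x_B(y_C-y_A) + x_C(y_A-y_B)|/2
= |206.36 + 6.08 + (-83.81)|/2
= 128.63/2 = 64.315

64.315


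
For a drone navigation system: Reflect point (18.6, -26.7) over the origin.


Reflection over origin: (x,y) -> (-x,-y)
(18.6, -26.7) -> (-18.6, 26.7)

(-18.6, 26.7)


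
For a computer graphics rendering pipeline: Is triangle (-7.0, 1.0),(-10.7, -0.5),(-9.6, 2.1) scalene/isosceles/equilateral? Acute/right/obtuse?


Side lengths squared: AB^2=15.94, BC^2=7.97, CA^2=7.97
Sorted: [7.97, 7.97, 15.94]
By sides: Isosceles, By angles: Right

Isosceles, Right


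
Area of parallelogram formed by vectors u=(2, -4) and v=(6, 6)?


|u x v| = |2*6 - (-4)*6|
= |12 - (-24)| = 36

36


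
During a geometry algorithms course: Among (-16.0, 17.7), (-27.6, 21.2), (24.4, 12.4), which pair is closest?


d(P0,P1) = 12.1165, d(P0,P2) = 40.7462, d(P1,P2) = 52.7394
Closest: P0 and P1

Closest pair: (-16.0, 17.7) and (-27.6, 21.2), distance = 12.1165


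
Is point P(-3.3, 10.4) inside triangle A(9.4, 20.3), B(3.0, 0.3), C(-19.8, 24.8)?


Cross products: AB x AP = -190.64, BC x BP = -75.93, CA x CP = -346.23
All same sign? yes

Yes, inside


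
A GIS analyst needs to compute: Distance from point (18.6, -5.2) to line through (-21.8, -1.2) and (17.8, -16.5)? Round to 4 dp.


|cross product| = 459.72
|line direction| = sqrt(1802.25) = 42.4529
Distance = 459.72/sqrt(1802.25) = 10.8289

10.8289


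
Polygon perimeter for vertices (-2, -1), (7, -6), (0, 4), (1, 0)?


Sides: (-2, -1)->(7, -6): sqrt(106) = 10.29563, (7, -6)->(0, 4): sqrt(149) = 12.206556, (0, 4)->(1, 0): sqrt(17) = 4.123106, (1, 0)->(-2, -1): sqrt(10) = 3.162278
Sum = 29.78757
Perimeter = 29.7876

29.7876


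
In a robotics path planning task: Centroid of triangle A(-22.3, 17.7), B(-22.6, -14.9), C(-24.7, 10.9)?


Centroid = ((x_A+x_B+x_C)/3, (y_A+y_B+y_C)/3)
= (((-22.3)+(-22.6)+(-24.7))/3, (17.7+(-14.9)+10.9)/3)
= (-23.2, 4.5667)

(-23.2, 4.5667)


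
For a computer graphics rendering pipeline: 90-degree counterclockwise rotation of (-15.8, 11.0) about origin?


90° CCW: (x,y) -> (-y, x)
(-15.8,11) -> (-11, -15.8)

(-11, -15.8)


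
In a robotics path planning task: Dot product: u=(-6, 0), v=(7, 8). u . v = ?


u . v = u_x*v_x + u_y*v_y = (-6)*7 + 0*8
= (-42) + 0 = -42

-42


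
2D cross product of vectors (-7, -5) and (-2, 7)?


u x v = u_x*v_y - u_y*v_x = (-7)*7 - (-5)*(-2)
= (-49) - 10 = -59

-59


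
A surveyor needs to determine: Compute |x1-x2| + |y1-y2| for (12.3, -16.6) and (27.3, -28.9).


|12.3-27.3| + |(-16.6)-(-28.9)| = 15 + 12.3 = 27.3

27.3


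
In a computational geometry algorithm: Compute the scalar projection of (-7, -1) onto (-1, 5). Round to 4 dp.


u.v = 2, |v| = sqrt(26) = 5.099
Scalar projection = u.v / |v| = 2 / sqrt(26) = 0.3922

0.3922


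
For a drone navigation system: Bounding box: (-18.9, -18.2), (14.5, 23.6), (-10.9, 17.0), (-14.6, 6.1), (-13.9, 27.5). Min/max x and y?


x range: [-18.9, 14.5]
y range: [-18.2, 27.5]
Bounding box: (-18.9,-18.2) to (14.5,27.5)

(-18.9,-18.2) to (14.5,27.5)


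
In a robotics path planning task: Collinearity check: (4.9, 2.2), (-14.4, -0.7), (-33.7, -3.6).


Cross product: ((-14.4)-4.9)*((-3.6)-2.2) - ((-0.7)-2.2)*((-33.7)-4.9)
= 0

Yes, collinear


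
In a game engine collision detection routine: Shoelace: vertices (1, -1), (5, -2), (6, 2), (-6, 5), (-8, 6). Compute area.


Shoelace sum: (1*(-2) - 5*(-1)) + (5*2 - 6*(-2)) + (6*5 - (-6)*2) + ((-6)*6 - (-8)*5) + ((-8)*(-1) - 1*6)
= 73
Area = |73|/2 = 36.5

36.5


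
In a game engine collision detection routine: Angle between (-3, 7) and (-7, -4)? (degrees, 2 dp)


u.v = -7, |u| = sqrt(58) = 7.6158, |v| = sqrt(65) = 8.0623
cos(theta) = u.v/(|u||v|) = -7/sqrt(3770) = -0.114006
theta = acos(-0.114006) = 96.55 degrees

96.55 degrees


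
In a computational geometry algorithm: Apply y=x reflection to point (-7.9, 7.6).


Reflection over y=x: (x,y) -> (y,x)
(-7.9, 7.6) -> (7.6, -7.9)

(7.6, -7.9)


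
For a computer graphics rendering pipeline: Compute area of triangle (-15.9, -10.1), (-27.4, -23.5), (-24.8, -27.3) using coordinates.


Area = |x_A(y_B-y_C) + x_B(y_C-y_A) + x_C(y_A-y_B)|/2
= |(-60.42) + 471.28 + (-332.32)|/2
= 78.54/2 = 39.27

39.27


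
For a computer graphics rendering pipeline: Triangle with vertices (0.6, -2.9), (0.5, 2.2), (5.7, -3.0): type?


Side lengths squared: AB^2=26.02, BC^2=54.08, CA^2=26.02
Sorted: [26.02, 26.02, 54.08]
By sides: Isosceles, By angles: Obtuse

Isosceles, Obtuse


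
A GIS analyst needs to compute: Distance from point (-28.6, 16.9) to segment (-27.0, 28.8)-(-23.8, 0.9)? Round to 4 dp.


Project P onto AB: t = 0.4145 (clamped to [0,1])
Closest point on segment: (-25.6736, 17.2356)
Distance: 2.9456

2.9456


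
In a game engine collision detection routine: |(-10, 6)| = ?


|u| = sqrt((-10)^2 + 6^2) = sqrt(136) = 11.6619

11.6619


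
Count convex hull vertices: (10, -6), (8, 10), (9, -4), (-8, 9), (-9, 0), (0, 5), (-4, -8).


Convex hull vertices (CCW): (-9, 0), (-4, -8), (10, -6), (8, 10), (-8, 9)
Count = 5

5


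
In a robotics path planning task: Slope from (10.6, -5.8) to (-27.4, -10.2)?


slope = (y2-y1)/(x2-x1) = ((-10.2)-(-5.8))/((-27.4)-10.6) = (-4.4)/(-38) = 0.1158

0.1158


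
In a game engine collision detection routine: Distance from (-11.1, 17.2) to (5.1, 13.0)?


dx=16.2, dy=-4.2
d^2 = 16.2^2 + (-4.2)^2 = 280.08
d = sqrt(280.08) = 16.7356

16.7356


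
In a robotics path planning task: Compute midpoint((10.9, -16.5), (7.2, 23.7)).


M = ((10.9+7.2)/2, ((-16.5)+23.7)/2)
= (9.05, 3.6)

(9.05, 3.6)


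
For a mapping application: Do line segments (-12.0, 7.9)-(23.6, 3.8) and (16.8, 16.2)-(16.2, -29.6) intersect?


Cross products: d1=-1314.06, d2=318.88, d3=413.56, d4=-1219.38
d1*d2 < 0 and d3*d4 < 0? yes

Yes, they intersect


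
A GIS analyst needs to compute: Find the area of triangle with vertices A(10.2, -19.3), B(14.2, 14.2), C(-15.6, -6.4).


Area = |x_A(y_B-y_C) + x_B(y_C-y_A) + x_C(y_A-y_B)|/2
= |210.12 + 183.18 + 522.6|/2
= 915.9/2 = 457.95

457.95


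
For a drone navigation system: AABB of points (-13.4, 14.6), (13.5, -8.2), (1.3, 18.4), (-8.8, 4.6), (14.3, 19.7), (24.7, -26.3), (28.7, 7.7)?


x range: [-13.4, 28.7]
y range: [-26.3, 19.7]
Bounding box: (-13.4,-26.3) to (28.7,19.7)

(-13.4,-26.3) to (28.7,19.7)


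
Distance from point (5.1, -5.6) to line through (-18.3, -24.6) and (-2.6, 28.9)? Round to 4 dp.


|cross product| = 953.6
|line direction| = sqrt(3108.74) = 55.7561
Distance = 953.6/sqrt(3108.74) = 17.1031

17.1031


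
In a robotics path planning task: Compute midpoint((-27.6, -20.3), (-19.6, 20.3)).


M = (((-27.6)+(-19.6))/2, ((-20.3)+20.3)/2)
= (-23.6, 0)

(-23.6, 0)


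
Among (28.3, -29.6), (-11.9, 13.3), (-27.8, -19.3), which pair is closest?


d(P0,P1) = 58.7916, d(P0,P2) = 57.0377, d(P1,P2) = 36.2708
Closest: P1 and P2

Closest pair: (-11.9, 13.3) and (-27.8, -19.3), distance = 36.2708


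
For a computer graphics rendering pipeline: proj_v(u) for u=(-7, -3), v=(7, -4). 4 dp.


u.v = -37, |v| = sqrt(65) = 8.0623
Scalar projection = u.v / |v| = -37 / sqrt(65) = -4.5893

-4.5893


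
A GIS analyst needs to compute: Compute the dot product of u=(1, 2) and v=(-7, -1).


u . v = u_x*v_x + u_y*v_y = 1*(-7) + 2*(-1)
= (-7) + (-2) = -9

-9


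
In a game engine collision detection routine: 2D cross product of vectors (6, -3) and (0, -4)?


u x v = u_x*v_y - u_y*v_x = 6*(-4) - (-3)*0
= (-24) - 0 = -24

-24


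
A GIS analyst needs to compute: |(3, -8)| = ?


|u| = sqrt(3^2 + (-8)^2) = sqrt(73) = 8.544

8.544


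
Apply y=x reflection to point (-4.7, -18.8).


Reflection over y=x: (x,y) -> (y,x)
(-4.7, -18.8) -> (-18.8, -4.7)

(-18.8, -4.7)


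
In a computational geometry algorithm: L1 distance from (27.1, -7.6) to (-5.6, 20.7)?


|27.1-(-5.6)| + |(-7.6)-20.7| = 32.7 + 28.3 = 61

61


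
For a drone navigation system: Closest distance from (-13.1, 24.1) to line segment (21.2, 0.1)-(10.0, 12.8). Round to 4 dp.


Project P onto AB: t = 1 (clamped to [0,1])
Closest point on segment: (10, 12.8)
Distance: 25.7158

25.7158


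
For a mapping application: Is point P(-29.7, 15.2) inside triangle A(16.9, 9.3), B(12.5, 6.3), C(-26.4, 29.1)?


Cross products: AB x AP = -165.76, BC x BP = 615.95, CA x CP = -667.21
All same sign? no

No, outside


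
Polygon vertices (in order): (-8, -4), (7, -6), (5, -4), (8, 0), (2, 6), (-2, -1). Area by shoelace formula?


Shoelace sum: ((-8)*(-6) - 7*(-4)) + (7*(-4) - 5*(-6)) + (5*0 - 8*(-4)) + (8*6 - 2*0) + (2*(-1) - (-2)*6) + ((-2)*(-4) - (-8)*(-1))
= 168
Area = |168|/2 = 84

84


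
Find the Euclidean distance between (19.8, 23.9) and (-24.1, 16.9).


dx=-43.9, dy=-7
d^2 = (-43.9)^2 + (-7)^2 = 1976.21
d = sqrt(1976.21) = 44.4546

44.4546


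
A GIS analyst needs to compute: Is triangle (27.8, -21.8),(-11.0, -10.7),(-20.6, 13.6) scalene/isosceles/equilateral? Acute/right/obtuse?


Side lengths squared: AB^2=1628.65, BC^2=682.65, CA^2=3595.72
Sorted: [682.65, 1628.65, 3595.72]
By sides: Scalene, By angles: Obtuse

Scalene, Obtuse


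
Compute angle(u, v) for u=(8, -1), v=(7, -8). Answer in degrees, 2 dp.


u.v = 64, |u| = sqrt(65) = 8.0623, |v| = sqrt(113) = 10.6301
cos(theta) = u.v/(|u||v|) = 64/sqrt(7345) = 0.746765
theta = acos(0.746765) = 41.69 degrees

41.69 degrees


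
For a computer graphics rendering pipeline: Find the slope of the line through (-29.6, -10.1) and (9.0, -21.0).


slope = (y2-y1)/(x2-x1) = ((-21)-(-10.1))/(9-(-29.6)) = (-10.9)/38.6 = -0.2824

-0.2824


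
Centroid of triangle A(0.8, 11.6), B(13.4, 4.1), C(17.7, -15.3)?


Centroid = ((x_A+x_B+x_C)/3, (y_A+y_B+y_C)/3)
= ((0.8+13.4+17.7)/3, (11.6+4.1+(-15.3))/3)
= (10.6333, 0.1333)

(10.6333, 0.1333)


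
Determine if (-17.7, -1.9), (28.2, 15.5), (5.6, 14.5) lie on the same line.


Cross product: (28.2-(-17.7))*(14.5-(-1.9)) - (15.5-(-1.9))*(5.6-(-17.7))
= 347.34

No, not collinear


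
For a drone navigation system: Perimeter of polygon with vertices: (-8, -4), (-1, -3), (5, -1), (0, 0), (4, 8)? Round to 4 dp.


Sides: (-8, -4)->(-1, -3): sqrt(50) = 7.071068, (-1, -3)->(5, -1): sqrt(40) = 6.324555, (5, -1)->(0, 0): sqrt(26) = 5.09902, (0, 0)->(4, 8): sqrt(80) = 8.944272, (4, 8)->(-8, -4): sqrt(288) = 16.970563
Sum = 44.409478
Perimeter = 44.4095

44.4095


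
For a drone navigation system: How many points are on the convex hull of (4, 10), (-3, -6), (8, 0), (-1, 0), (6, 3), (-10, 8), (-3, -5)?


Convex hull vertices (CCW): (-10, 8), (-3, -6), (8, 0), (4, 10)
Count = 4

4


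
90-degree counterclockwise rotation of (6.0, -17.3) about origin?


90° CCW: (x,y) -> (-y, x)
(6,-17.3) -> (17.3, 6)

(17.3, 6)


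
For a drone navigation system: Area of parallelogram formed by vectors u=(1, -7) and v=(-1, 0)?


|u x v| = |1*0 - (-7)*(-1)|
= |0 - 7| = 7

7


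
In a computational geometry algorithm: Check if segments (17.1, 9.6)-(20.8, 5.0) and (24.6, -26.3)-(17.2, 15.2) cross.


Cross products: d1=45.59, d2=-73.92, d3=-98.33, d4=21.18
d1*d2 < 0 and d3*d4 < 0? yes

Yes, they intersect


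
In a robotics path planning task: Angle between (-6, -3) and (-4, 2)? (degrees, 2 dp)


u.v = 18, |u| = sqrt(45) = 6.7082, |v| = sqrt(20) = 4.4721
cos(theta) = u.v/(|u||v|) = 18/sqrt(900) = 0.6
theta = acos(0.6) = 53.13 degrees

53.13 degrees


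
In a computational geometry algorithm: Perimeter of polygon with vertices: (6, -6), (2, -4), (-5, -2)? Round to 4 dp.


Sides: (6, -6)->(2, -4): sqrt(20) = 4.472136, (2, -4)->(-5, -2): sqrt(53) = 7.28011, (-5, -2)->(6, -6): sqrt(137) = 11.7047
Sum = 23.456946
Perimeter = 23.4569

23.4569


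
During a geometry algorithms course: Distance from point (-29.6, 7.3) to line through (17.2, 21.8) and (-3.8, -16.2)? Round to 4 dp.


|cross product| = 1473.9
|line direction| = sqrt(1885) = 43.4166
Distance = 1473.9/sqrt(1885) = 33.9479

33.9479


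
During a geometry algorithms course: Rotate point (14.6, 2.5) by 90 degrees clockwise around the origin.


90° CW: (x,y) -> (y, -x)
(14.6,2.5) -> (2.5, -14.6)

(2.5, -14.6)


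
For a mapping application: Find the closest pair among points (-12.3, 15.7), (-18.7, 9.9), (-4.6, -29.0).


d(P0,P1) = 8.6371, d(P0,P2) = 45.3584, d(P1,P2) = 41.3766
Closest: P0 and P1

Closest pair: (-12.3, 15.7) and (-18.7, 9.9), distance = 8.6371


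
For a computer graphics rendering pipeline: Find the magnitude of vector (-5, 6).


|u| = sqrt((-5)^2 + 6^2) = sqrt(61) = 7.8102

7.8102


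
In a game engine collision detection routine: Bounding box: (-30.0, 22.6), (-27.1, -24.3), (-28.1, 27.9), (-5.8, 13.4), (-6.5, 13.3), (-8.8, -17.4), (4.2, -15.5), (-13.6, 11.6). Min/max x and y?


x range: [-30, 4.2]
y range: [-24.3, 27.9]
Bounding box: (-30,-24.3) to (4.2,27.9)

(-30,-24.3) to (4.2,27.9)


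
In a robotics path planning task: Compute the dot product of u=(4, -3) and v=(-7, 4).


u . v = u_x*v_x + u_y*v_y = 4*(-7) + (-3)*4
= (-28) + (-12) = -40

-40


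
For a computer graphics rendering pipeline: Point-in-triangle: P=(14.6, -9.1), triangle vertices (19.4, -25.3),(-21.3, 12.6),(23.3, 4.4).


Cross products: AB x AP = -477.42, BC x BP = -673.44, CA x CP = -205.74
All same sign? yes

Yes, inside


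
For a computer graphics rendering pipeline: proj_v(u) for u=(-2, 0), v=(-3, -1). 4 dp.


u.v = 6, |v| = sqrt(10) = 3.1623
Scalar projection = u.v / |v| = 6 / sqrt(10) = 1.8974

1.8974


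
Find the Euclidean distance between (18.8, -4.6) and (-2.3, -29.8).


dx=-21.1, dy=-25.2
d^2 = (-21.1)^2 + (-25.2)^2 = 1080.25
d = sqrt(1080.25) = 32.8672

32.8672


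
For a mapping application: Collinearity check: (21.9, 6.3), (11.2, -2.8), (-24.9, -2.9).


Cross product: (11.2-21.9)*((-2.9)-6.3) - ((-2.8)-6.3)*((-24.9)-21.9)
= -327.44

No, not collinear


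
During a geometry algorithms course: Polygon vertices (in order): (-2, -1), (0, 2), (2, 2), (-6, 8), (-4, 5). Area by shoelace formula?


Shoelace sum: ((-2)*2 - 0*(-1)) + (0*2 - 2*2) + (2*8 - (-6)*2) + ((-6)*5 - (-4)*8) + ((-4)*(-1) - (-2)*5)
= 36
Area = |36|/2 = 18

18


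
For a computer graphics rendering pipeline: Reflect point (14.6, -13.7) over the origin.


Reflection over origin: (x,y) -> (-x,-y)
(14.6, -13.7) -> (-14.6, 13.7)

(-14.6, 13.7)


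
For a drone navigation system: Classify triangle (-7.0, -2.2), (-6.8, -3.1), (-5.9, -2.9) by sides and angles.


Side lengths squared: AB^2=0.85, BC^2=0.85, CA^2=1.7
Sorted: [0.85, 0.85, 1.7]
By sides: Isosceles, By angles: Right

Isosceles, Right


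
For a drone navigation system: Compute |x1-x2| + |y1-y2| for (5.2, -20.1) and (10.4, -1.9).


|5.2-10.4| + |(-20.1)-(-1.9)| = 5.2 + 18.2 = 23.4

23.4


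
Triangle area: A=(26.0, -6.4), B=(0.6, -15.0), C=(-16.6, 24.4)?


Area = |x_A(y_B-y_C) + x_B(y_C-y_A) + x_C(y_A-y_B)|/2
= |(-1024.4) + 18.48 + (-142.76)|/2
= 1148.68/2 = 574.34

574.34


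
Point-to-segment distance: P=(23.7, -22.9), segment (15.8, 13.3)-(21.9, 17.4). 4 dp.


Project P onto AB: t = 0 (clamped to [0,1])
Closest point on segment: (15.8, 13.3)
Distance: 37.052

37.052


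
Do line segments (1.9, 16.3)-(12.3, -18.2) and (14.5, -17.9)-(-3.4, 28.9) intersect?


Cross products: d1=-22.5, d2=108.33, d3=79.02, d4=-51.81
d1*d2 < 0 and d3*d4 < 0? yes

Yes, they intersect


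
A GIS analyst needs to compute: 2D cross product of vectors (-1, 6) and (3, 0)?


u x v = u_x*v_y - u_y*v_x = (-1)*0 - 6*3
= 0 - 18 = -18

-18


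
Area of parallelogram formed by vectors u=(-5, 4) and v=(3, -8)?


|u x v| = |(-5)*(-8) - 4*3|
= |40 - 12| = 28

28


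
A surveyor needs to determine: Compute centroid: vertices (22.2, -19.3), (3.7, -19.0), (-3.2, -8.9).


Centroid = ((x_A+x_B+x_C)/3, (y_A+y_B+y_C)/3)
= ((22.2+3.7+(-3.2))/3, ((-19.3)+(-19)+(-8.9))/3)
= (7.5667, -15.7333)

(7.5667, -15.7333)


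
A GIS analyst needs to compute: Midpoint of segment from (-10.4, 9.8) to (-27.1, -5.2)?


M = (((-10.4)+(-27.1))/2, (9.8+(-5.2))/2)
= (-18.75, 2.3)

(-18.75, 2.3)


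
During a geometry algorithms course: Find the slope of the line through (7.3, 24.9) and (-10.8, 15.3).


slope = (y2-y1)/(x2-x1) = (15.3-24.9)/((-10.8)-7.3) = (-9.6)/(-18.1) = 0.5304

0.5304


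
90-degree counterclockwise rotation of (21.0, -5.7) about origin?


90° CCW: (x,y) -> (-y, x)
(21,-5.7) -> (5.7, 21)

(5.7, 21)


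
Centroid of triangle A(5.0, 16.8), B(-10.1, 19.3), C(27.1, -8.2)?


Centroid = ((x_A+x_B+x_C)/3, (y_A+y_B+y_C)/3)
= ((5+(-10.1)+27.1)/3, (16.8+19.3+(-8.2))/3)
= (7.3333, 9.3)

(7.3333, 9.3)


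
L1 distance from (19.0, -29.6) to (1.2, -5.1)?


|19-1.2| + |(-29.6)-(-5.1)| = 17.8 + 24.5 = 42.3

42.3


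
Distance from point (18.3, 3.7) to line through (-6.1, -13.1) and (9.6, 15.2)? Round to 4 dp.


|cross product| = 426.76
|line direction| = sqrt(1047.38) = 32.3633
Distance = 426.76/sqrt(1047.38) = 13.1866

13.1866


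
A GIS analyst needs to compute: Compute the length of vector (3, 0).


|u| = sqrt(3^2 + 0^2) = sqrt(9) = 3

3


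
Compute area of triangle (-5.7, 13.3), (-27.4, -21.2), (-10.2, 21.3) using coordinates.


Area = |x_A(y_B-y_C) + x_B(y_C-y_A) + x_C(y_A-y_B)|/2
= |242.25 + (-219.2) + (-351.9)|/2
= 328.85/2 = 164.425

164.425


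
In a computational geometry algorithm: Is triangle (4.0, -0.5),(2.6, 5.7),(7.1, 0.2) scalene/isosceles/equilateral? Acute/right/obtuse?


Side lengths squared: AB^2=40.4, BC^2=50.5, CA^2=10.1
Sorted: [10.1, 40.4, 50.5]
By sides: Scalene, By angles: Right

Scalene, Right


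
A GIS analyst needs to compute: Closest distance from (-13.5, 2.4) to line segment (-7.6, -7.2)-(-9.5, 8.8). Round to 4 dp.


Project P onto AB: t = 0.6348 (clamped to [0,1])
Closest point on segment: (-8.8062, 2.9574)
Distance: 4.7268

4.7268


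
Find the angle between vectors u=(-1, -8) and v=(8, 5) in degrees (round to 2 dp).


u.v = -48, |u| = sqrt(65) = 8.0623, |v| = sqrt(89) = 9.434
cos(theta) = u.v/(|u||v|) = -48/sqrt(5785) = -0.631087
theta = acos(-0.631087) = 129.13 degrees

129.13 degrees


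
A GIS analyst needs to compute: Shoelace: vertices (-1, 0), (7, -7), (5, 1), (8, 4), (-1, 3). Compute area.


Shoelace sum: ((-1)*(-7) - 7*0) + (7*1 - 5*(-7)) + (5*4 - 8*1) + (8*3 - (-1)*4) + ((-1)*0 - (-1)*3)
= 92
Area = |92|/2 = 46

46


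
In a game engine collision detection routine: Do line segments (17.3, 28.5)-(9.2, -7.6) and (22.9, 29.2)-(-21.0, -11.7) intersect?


Cross products: d1=-198.31, d2=1055.19, d3=196.49, d4=-1057.01
d1*d2 < 0 and d3*d4 < 0? yes

Yes, they intersect


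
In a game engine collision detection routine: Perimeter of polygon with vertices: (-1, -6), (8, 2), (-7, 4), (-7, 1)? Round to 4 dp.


Sides: (-1, -6)->(8, 2): sqrt(145) = 12.041595, (8, 2)->(-7, 4): sqrt(229) = 15.132746, (-7, 4)->(-7, 1): sqrt(9) = 3, (-7, 1)->(-1, -6): sqrt(85) = 9.219544
Sum = 39.393885
Perimeter = 39.3939

39.3939


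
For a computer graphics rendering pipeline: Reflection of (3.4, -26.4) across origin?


Reflection over origin: (x,y) -> (-x,-y)
(3.4, -26.4) -> (-3.4, 26.4)

(-3.4, 26.4)


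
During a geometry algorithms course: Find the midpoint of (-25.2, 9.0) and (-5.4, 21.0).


M = (((-25.2)+(-5.4))/2, (9+21)/2)
= (-15.3, 15)

(-15.3, 15)


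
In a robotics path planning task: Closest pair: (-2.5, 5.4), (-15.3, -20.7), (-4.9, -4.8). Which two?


d(P0,P1) = 29.0697, d(P0,P2) = 10.4785, d(P1,P2) = 18.9992
Closest: P0 and P2

Closest pair: (-2.5, 5.4) and (-4.9, -4.8), distance = 10.4785


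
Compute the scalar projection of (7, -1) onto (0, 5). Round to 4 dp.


u.v = -5, |v| = sqrt(25) = 5
Scalar projection = u.v / |v| = -5 / sqrt(25) = -1

-1


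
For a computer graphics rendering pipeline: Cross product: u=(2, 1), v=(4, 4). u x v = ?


u x v = u_x*v_y - u_y*v_x = 2*4 - 1*4
= 8 - 4 = 4

4


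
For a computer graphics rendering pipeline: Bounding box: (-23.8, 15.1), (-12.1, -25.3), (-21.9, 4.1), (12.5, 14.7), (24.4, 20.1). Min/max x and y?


x range: [-23.8, 24.4]
y range: [-25.3, 20.1]
Bounding box: (-23.8,-25.3) to (24.4,20.1)

(-23.8,-25.3) to (24.4,20.1)


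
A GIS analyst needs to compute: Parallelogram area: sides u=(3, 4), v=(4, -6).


|u x v| = |3*(-6) - 4*4|
= |(-18) - 16| = 34

34


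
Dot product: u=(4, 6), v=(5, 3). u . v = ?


u . v = u_x*v_x + u_y*v_y = 4*5 + 6*3
= 20 + 18 = 38

38


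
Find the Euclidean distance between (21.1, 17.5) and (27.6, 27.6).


dx=6.5, dy=10.1
d^2 = 6.5^2 + 10.1^2 = 144.26
d = sqrt(144.26) = 12.0108

12.0108


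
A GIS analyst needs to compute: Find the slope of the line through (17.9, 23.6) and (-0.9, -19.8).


slope = (y2-y1)/(x2-x1) = ((-19.8)-23.6)/((-0.9)-17.9) = (-43.4)/(-18.8) = 2.3085

2.3085


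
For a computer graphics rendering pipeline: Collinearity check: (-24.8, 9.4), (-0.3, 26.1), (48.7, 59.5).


Cross product: ((-0.3)-(-24.8))*(59.5-9.4) - (26.1-9.4)*(48.7-(-24.8))
= 0

Yes, collinear


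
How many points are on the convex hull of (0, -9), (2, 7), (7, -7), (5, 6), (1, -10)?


Convex hull vertices (CCW): (0, -9), (1, -10), (7, -7), (5, 6), (2, 7)
Count = 5

5


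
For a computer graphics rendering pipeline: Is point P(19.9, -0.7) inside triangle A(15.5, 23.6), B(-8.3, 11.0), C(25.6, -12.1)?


Cross products: AB x AP = 633.78, BC x BP = 254.79, CA x CP = 88.35
All same sign? yes

Yes, inside


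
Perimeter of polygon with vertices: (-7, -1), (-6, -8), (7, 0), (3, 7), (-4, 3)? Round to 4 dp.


Sides: (-7, -1)->(-6, -8): sqrt(50) = 7.071068, (-6, -8)->(7, 0): sqrt(233) = 15.264338, (7, 0)->(3, 7): sqrt(65) = 8.062258, (3, 7)->(-4, 3): sqrt(65) = 8.062258, (-4, 3)->(-7, -1): sqrt(25) = 5
Sum = 43.459922
Perimeter = 43.4599

43.4599


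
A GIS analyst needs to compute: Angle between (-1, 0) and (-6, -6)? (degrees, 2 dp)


u.v = 6, |u| = sqrt(1) = 1, |v| = sqrt(72) = 8.4853
cos(theta) = u.v/(|u||v|) = 6/sqrt(72) = 0.707107
theta = acos(0.707107) = 45 degrees

45 degrees


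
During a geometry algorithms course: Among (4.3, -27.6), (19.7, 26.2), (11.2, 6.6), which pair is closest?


d(P0,P1) = 55.9607, d(P0,P2) = 34.8891, d(P1,P2) = 21.3638
Closest: P1 and P2

Closest pair: (19.7, 26.2) and (11.2, 6.6), distance = 21.3638


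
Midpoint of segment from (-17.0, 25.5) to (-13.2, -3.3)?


M = (((-17)+(-13.2))/2, (25.5+(-3.3))/2)
= (-15.1, 11.1)

(-15.1, 11.1)


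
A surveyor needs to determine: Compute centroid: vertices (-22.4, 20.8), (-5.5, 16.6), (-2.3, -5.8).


Centroid = ((x_A+x_B+x_C)/3, (y_A+y_B+y_C)/3)
= (((-22.4)+(-5.5)+(-2.3))/3, (20.8+16.6+(-5.8))/3)
= (-10.0667, 10.5333)

(-10.0667, 10.5333)


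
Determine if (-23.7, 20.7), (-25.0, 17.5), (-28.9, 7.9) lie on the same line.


Cross product: ((-25)-(-23.7))*(7.9-20.7) - (17.5-20.7)*((-28.9)-(-23.7))
= 0

Yes, collinear


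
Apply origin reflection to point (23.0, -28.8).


Reflection over origin: (x,y) -> (-x,-y)
(23, -28.8) -> (-23, 28.8)

(-23, 28.8)


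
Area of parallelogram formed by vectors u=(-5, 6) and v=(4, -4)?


|u x v| = |(-5)*(-4) - 6*4|
= |20 - 24| = 4

4


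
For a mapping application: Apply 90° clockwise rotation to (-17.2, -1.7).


90° CW: (x,y) -> (y, -x)
(-17.2,-1.7) -> (-1.7, 17.2)

(-1.7, 17.2)


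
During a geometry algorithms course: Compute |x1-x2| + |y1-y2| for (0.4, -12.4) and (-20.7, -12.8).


|0.4-(-20.7)| + |(-12.4)-(-12.8)| = 21.1 + 0.4 = 21.5

21.5


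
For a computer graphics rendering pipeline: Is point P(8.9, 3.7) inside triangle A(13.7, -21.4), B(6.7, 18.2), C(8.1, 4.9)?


Cross products: AB x AP = 14.38, BC x BP = 8.96, CA x CP = 14.32
All same sign? yes

Yes, inside


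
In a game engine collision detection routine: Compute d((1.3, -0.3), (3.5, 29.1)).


dx=2.2, dy=29.4
d^2 = 2.2^2 + 29.4^2 = 869.2
d = sqrt(869.2) = 29.4822

29.4822


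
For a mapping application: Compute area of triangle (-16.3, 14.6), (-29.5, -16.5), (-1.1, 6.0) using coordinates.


Area = |x_A(y_B-y_C) + x_B(y_C-y_A) + x_C(y_A-y_B)|/2
= |366.75 + 253.7 + (-34.21)|/2
= 586.24/2 = 293.12

293.12


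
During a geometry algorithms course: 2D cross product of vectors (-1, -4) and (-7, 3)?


u x v = u_x*v_y - u_y*v_x = (-1)*3 - (-4)*(-7)
= (-3) - 28 = -31

-31


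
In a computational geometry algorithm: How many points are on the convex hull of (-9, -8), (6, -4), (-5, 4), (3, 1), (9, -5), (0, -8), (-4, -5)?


Convex hull vertices (CCW): (-9, -8), (0, -8), (9, -5), (3, 1), (-5, 4)
Count = 5

5


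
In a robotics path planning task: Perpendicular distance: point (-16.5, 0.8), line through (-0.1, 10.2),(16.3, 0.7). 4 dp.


|cross product| = 309.96
|line direction| = sqrt(359.21) = 18.9528
Distance = 309.96/sqrt(359.21) = 16.3543

16.3543


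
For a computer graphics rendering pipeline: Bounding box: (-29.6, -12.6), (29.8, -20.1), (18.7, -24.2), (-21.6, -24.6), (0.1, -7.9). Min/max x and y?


x range: [-29.6, 29.8]
y range: [-24.6, -7.9]
Bounding box: (-29.6,-24.6) to (29.8,-7.9)

(-29.6,-24.6) to (29.8,-7.9)


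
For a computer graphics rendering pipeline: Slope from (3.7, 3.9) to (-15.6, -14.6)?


slope = (y2-y1)/(x2-x1) = ((-14.6)-3.9)/((-15.6)-3.7) = (-18.5)/(-19.3) = 0.9585

0.9585


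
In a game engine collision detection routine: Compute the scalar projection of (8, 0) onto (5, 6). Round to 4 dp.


u.v = 40, |v| = sqrt(61) = 7.8102
Scalar projection = u.v / |v| = 40 / sqrt(61) = 5.1215

5.1215


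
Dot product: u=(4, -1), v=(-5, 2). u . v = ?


u . v = u_x*v_x + u_y*v_y = 4*(-5) + (-1)*2
= (-20) + (-2) = -22

-22


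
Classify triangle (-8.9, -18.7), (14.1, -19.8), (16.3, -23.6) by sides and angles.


Side lengths squared: AB^2=530.21, BC^2=19.28, CA^2=659.05
Sorted: [19.28, 530.21, 659.05]
By sides: Scalene, By angles: Obtuse

Scalene, Obtuse


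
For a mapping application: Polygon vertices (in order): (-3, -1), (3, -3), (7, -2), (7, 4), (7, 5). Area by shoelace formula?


Shoelace sum: ((-3)*(-3) - 3*(-1)) + (3*(-2) - 7*(-3)) + (7*4 - 7*(-2)) + (7*5 - 7*4) + (7*(-1) - (-3)*5)
= 84
Area = |84|/2 = 42

42


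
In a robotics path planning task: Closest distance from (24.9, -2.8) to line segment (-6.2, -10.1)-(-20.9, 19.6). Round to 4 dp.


Project P onto AB: t = 0 (clamped to [0,1])
Closest point on segment: (-6.2, -10.1)
Distance: 31.9453

31.9453


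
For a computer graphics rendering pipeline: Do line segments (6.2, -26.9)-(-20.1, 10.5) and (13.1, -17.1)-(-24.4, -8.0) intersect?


Cross products: d1=430.29, d2=-732.88, d3=-515.8, d4=647.37
d1*d2 < 0 and d3*d4 < 0? yes

Yes, they intersect


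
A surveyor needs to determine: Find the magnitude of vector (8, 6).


|u| = sqrt(8^2 + 6^2) = sqrt(100) = 10

10


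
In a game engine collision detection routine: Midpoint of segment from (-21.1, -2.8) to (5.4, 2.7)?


M = (((-21.1)+5.4)/2, ((-2.8)+2.7)/2)
= (-7.85, -0.05)

(-7.85, -0.05)


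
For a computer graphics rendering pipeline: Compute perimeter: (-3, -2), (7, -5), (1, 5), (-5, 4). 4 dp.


Sides: (-3, -2)->(7, -5): sqrt(109) = 10.440307, (7, -5)->(1, 5): sqrt(136) = 11.661904, (1, 5)->(-5, 4): sqrt(37) = 6.082763, (-5, 4)->(-3, -2): sqrt(40) = 6.324555
Sum = 34.509529
Perimeter = 34.5095

34.5095


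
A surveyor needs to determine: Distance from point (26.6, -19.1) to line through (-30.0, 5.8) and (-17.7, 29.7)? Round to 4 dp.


|cross product| = 1659.01
|line direction| = sqrt(722.5) = 26.8794
Distance = 1659.01/sqrt(722.5) = 61.7206

61.7206


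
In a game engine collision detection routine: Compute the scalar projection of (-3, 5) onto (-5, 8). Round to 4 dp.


u.v = 55, |v| = sqrt(89) = 9.434
Scalar projection = u.v / |v| = 55 / sqrt(89) = 5.83

5.83


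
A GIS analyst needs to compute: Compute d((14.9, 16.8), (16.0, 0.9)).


dx=1.1, dy=-15.9
d^2 = 1.1^2 + (-15.9)^2 = 254.02
d = sqrt(254.02) = 15.938

15.938


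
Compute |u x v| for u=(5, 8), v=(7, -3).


|u x v| = |5*(-3) - 8*7|
= |(-15) - 56| = 71

71


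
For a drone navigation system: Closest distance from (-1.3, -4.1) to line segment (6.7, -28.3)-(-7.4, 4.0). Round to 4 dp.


Project P onto AB: t = 0.7201 (clamped to [0,1])
Closest point on segment: (-3.4537, -5.0402)
Distance: 2.3499

2.3499


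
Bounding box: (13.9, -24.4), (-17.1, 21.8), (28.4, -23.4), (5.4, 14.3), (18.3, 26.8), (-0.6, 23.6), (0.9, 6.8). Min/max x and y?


x range: [-17.1, 28.4]
y range: [-24.4, 26.8]
Bounding box: (-17.1,-24.4) to (28.4,26.8)

(-17.1,-24.4) to (28.4,26.8)


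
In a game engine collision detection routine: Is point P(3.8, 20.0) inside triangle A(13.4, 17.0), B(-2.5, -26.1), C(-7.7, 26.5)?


Cross products: AB x AP = -461.46, BC x BP = -571.1, CA x CP = -27.9
All same sign? yes

Yes, inside


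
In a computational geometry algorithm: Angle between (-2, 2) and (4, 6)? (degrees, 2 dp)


u.v = 4, |u| = sqrt(8) = 2.8284, |v| = sqrt(52) = 7.2111
cos(theta) = u.v/(|u||v|) = 4/sqrt(416) = 0.196116
theta = acos(0.196116) = 78.69 degrees

78.69 degrees


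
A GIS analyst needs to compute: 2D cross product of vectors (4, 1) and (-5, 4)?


u x v = u_x*v_y - u_y*v_x = 4*4 - 1*(-5)
= 16 - (-5) = 21

21


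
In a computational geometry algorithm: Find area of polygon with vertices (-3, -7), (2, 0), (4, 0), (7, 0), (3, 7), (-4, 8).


Shoelace sum: ((-3)*0 - 2*(-7)) + (2*0 - 4*0) + (4*0 - 7*0) + (7*7 - 3*0) + (3*8 - (-4)*7) + ((-4)*(-7) - (-3)*8)
= 167
Area = |167|/2 = 83.5

83.5


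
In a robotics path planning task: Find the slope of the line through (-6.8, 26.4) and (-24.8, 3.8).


slope = (y2-y1)/(x2-x1) = (3.8-26.4)/((-24.8)-(-6.8)) = (-22.6)/(-18) = 1.2556

1.2556


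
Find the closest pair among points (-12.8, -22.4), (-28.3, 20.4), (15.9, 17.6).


d(P0,P1) = 45.5202, d(P0,P2) = 49.231, d(P1,P2) = 44.2886
Closest: P1 and P2

Closest pair: (-28.3, 20.4) and (15.9, 17.6), distance = 44.2886


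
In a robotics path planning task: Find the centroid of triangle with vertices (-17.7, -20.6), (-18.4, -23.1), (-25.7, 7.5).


Centroid = ((x_A+x_B+x_C)/3, (y_A+y_B+y_C)/3)
= (((-17.7)+(-18.4)+(-25.7))/3, ((-20.6)+(-23.1)+7.5)/3)
= (-20.6, -12.0667)

(-20.6, -12.0667)


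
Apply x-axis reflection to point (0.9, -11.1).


Reflection over x-axis: (x,y) -> (x,-y)
(0.9, -11.1) -> (0.9, 11.1)

(0.9, 11.1)


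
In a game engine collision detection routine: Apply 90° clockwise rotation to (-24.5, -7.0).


90° CW: (x,y) -> (y, -x)
(-24.5,-7) -> (-7, 24.5)

(-7, 24.5)


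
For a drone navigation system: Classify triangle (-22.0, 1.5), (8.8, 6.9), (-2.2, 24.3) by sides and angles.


Side lengths squared: AB^2=977.8, BC^2=423.76, CA^2=911.88
Sorted: [423.76, 911.88, 977.8]
By sides: Scalene, By angles: Acute

Scalene, Acute


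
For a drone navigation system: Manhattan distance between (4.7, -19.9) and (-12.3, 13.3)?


|4.7-(-12.3)| + |(-19.9)-13.3| = 17 + 33.2 = 50.2

50.2


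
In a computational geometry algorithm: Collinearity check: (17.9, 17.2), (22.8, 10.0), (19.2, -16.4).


Cross product: (22.8-17.9)*((-16.4)-17.2) - (10-17.2)*(19.2-17.9)
= -155.28

No, not collinear


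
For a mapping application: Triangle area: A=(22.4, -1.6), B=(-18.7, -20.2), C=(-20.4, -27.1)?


Area = |x_A(y_B-y_C) + x_B(y_C-y_A) + x_C(y_A-y_B)|/2
= |154.56 + 476.85 + (-379.44)|/2
= 251.97/2 = 125.985

125.985


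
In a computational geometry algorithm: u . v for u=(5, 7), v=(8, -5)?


u . v = u_x*v_x + u_y*v_y = 5*8 + 7*(-5)
= 40 + (-35) = 5

5


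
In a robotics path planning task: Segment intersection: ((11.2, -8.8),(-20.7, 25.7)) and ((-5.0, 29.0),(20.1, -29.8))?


Cross products: d1=3.78, d2=-1005.99, d3=-646.92, d4=362.85
d1*d2 < 0 and d3*d4 < 0? yes

Yes, they intersect


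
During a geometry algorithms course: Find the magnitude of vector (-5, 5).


|u| = sqrt((-5)^2 + 5^2) = sqrt(50) = 7.0711

7.0711


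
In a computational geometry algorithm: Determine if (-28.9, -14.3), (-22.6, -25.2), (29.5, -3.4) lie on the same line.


Cross product: ((-22.6)-(-28.9))*((-3.4)-(-14.3)) - ((-25.2)-(-14.3))*(29.5-(-28.9))
= 705.23

No, not collinear


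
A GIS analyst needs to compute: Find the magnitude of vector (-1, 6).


|u| = sqrt((-1)^2 + 6^2) = sqrt(37) = 6.0828

6.0828


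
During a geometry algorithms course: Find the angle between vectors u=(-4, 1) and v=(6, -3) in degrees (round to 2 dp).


u.v = -27, |u| = sqrt(17) = 4.1231, |v| = sqrt(45) = 6.7082
cos(theta) = u.v/(|u||v|) = -27/sqrt(765) = -0.976187
theta = acos(-0.976187) = 167.47 degrees

167.47 degrees


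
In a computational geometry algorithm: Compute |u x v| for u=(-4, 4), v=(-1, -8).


|u x v| = |(-4)*(-8) - 4*(-1)|
= |32 - (-4)| = 36

36


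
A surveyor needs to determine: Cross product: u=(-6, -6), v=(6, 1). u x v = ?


u x v = u_x*v_y - u_y*v_x = (-6)*1 - (-6)*6
= (-6) - (-36) = 30

30


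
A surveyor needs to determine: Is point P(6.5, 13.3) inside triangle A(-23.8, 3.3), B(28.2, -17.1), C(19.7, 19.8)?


Cross products: AB x AP = 1138.12, BC x BP = 542.33, CA x CP = 64.95
All same sign? yes

Yes, inside


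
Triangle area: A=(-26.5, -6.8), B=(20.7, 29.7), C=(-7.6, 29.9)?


Area = |x_A(y_B-y_C) + x_B(y_C-y_A) + x_C(y_A-y_B)|/2
= |5.3 + 759.69 + 277.4|/2
= 1042.39/2 = 521.195

521.195


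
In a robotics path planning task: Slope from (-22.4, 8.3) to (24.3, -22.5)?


slope = (y2-y1)/(x2-x1) = ((-22.5)-8.3)/(24.3-(-22.4)) = (-30.8)/46.7 = -0.6595

-0.6595


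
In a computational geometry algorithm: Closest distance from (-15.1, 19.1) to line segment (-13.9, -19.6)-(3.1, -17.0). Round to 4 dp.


Project P onto AB: t = 0.2712 (clamped to [0,1])
Closest point on segment: (-9.289, -18.8948)
Distance: 38.4366

38.4366
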